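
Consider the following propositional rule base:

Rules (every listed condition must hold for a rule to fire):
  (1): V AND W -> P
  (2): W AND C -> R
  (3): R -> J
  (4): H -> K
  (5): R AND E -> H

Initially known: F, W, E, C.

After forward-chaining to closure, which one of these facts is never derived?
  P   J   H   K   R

Round 1: (2) [W AND C -> R]. Adds R.
Round 2: (3) [R -> J]; (5) [R AND E -> H]. Adds J, H.
Round 3: (4) [H -> K]. Adds K.
Derived: H (round 2), J (round 2), R (round 1), K (round 3). P never appears in any round.

P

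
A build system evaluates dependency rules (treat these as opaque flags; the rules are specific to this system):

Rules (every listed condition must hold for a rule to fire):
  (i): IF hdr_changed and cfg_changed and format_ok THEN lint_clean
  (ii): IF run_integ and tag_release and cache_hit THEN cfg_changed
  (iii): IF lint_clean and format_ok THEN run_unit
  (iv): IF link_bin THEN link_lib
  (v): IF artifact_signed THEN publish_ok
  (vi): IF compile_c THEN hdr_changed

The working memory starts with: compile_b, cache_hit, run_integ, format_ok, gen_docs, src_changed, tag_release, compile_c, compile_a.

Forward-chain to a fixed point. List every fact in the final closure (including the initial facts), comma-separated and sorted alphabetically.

cache_hit, cfg_changed, compile_a, compile_b, compile_c, format_ok, gen_docs, hdr_changed, lint_clean, run_integ, run_unit, src_changed, tag_release

[1] (ii) [IF run_integ and tag_release and cache_hit THEN cfg_changed]; (vi) [IF compile_c THEN hdr_changed]. ⇒ new: cfg_changed, hdr_changed.
[2] (i) [IF hdr_changed and cfg_changed and format_ok THEN lint_clean]. ⇒ new: lint_clean.
[3] (iii) [IF lint_clean and format_ok THEN run_unit]. ⇒ new: run_unit.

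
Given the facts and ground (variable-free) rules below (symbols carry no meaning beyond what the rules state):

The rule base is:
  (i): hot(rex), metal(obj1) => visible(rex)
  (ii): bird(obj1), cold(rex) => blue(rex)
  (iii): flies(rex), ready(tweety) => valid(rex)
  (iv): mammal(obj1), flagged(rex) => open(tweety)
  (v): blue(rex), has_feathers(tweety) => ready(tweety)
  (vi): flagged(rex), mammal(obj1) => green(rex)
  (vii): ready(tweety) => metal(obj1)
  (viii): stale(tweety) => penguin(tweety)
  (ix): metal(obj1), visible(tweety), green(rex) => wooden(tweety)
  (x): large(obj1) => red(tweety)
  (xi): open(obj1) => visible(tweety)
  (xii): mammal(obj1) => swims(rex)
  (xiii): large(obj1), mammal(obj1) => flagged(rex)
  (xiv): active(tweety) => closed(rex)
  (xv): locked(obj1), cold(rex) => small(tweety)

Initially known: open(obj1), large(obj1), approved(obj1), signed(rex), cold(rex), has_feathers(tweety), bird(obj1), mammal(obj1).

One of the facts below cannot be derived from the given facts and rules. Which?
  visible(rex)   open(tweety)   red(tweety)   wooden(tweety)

visible(rex)

Round 1: (ii) [bird(obj1), cold(rex) => blue(rex)]; (x) [large(obj1) => red(tweety)]; (xi) [open(obj1) => visible(tweety)]; (xii) [mammal(obj1) => swims(rex)]; (xiii) [large(obj1), mammal(obj1) => flagged(rex)]. Adds blue(rex), red(tweety), visible(tweety), swims(rex), flagged(rex).
Round 2: (iv) [mammal(obj1), flagged(rex) => open(tweety)]; (v) [blue(rex), has_feathers(tweety) => ready(tweety)]; (vi) [flagged(rex), mammal(obj1) => green(rex)]. Adds open(tweety), ready(tweety), green(rex).
Round 3: (vii) [ready(tweety) => metal(obj1)]. Adds metal(obj1).
Round 4: (ix) [metal(obj1), visible(tweety), green(rex) => wooden(tweety)]. Adds wooden(tweety).
Derived: red(tweety) (round 1), wooden(tweety) (round 4), open(tweety) (round 2). visible(rex) never appears in any round.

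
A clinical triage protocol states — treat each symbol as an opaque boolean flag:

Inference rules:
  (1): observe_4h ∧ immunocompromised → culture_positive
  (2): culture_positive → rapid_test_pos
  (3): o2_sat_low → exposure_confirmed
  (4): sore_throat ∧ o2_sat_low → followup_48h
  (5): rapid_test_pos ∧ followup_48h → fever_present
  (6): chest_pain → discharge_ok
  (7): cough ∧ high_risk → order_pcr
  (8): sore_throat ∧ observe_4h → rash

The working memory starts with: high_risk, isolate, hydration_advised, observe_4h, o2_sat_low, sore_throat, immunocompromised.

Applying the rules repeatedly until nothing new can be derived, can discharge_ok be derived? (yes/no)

Round 1: (1) [observe_4h ∧ immunocompromised → culture_positive]; (3) [o2_sat_low → exposure_confirmed]; (4) [sore_throat ∧ o2_sat_low → followup_48h]; (8) [sore_throat ∧ observe_4h → rash]. New: culture_positive, exposure_confirmed, followup_48h, rash.
Round 2: (2) [culture_positive → rapid_test_pos]. New: rapid_test_pos.
Round 3: (5) [rapid_test_pos ∧ followup_48h → fever_present]. New: fever_present.
Fixed point reached. discharge_ok is concluded only by (6); (6) needs chest_pain (never derived).

no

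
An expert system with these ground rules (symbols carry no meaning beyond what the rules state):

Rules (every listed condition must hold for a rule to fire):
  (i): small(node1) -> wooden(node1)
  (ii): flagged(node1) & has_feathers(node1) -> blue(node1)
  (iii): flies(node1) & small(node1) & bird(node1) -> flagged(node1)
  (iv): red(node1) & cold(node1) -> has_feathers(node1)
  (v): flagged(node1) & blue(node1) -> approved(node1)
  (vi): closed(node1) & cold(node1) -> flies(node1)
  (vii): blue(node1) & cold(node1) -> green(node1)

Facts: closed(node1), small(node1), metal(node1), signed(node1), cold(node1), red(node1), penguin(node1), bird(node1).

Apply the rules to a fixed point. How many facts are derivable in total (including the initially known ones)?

Round 1: (i) [small(node1) -> wooden(node1)]; (iv) [red(node1) & cold(node1) -> has_feathers(node1)]; (vi) [closed(node1) & cold(node1) -> flies(node1)]. New: wooden(node1), has_feathers(node1), flies(node1).
Round 2: (iii) [flies(node1) & small(node1) & bird(node1) -> flagged(node1)]. New: flagged(node1).
Round 3: (ii) [flagged(node1) & has_feathers(node1) -> blue(node1)]. New: blue(node1).
Round 4: (v) [flagged(node1) & blue(node1) -> approved(node1)]; (vii) [blue(node1) & cold(node1) -> green(node1)]. New: approved(node1), green(node1).
Closure: {approved(node1), bird(node1), blue(node1), closed(node1), cold(node1), flagged(node1), flies(node1), green(node1), has_feathers(node1), metal(node1), penguin(node1), red(node1), signed(node1), small(node1), wooden(node1)} — 15 facts.

15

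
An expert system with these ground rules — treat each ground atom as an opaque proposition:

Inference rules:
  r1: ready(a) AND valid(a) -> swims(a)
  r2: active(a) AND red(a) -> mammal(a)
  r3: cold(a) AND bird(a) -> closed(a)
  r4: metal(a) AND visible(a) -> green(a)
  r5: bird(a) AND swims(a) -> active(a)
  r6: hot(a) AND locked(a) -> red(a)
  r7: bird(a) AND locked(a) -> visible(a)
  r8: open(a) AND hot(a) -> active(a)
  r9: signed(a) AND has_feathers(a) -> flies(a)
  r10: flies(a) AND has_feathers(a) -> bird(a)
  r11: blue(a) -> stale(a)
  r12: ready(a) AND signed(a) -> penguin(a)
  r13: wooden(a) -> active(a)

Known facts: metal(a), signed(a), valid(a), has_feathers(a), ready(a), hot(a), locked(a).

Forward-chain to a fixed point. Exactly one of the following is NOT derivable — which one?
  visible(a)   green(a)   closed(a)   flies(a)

closed(a)

[1] r1 [ready(a) AND valid(a) -> swims(a)]; r6 [hot(a) AND locked(a) -> red(a)]; r9 [signed(a) AND has_feathers(a) -> flies(a)]; r12 [ready(a) AND signed(a) -> penguin(a)]. ⇒ new: swims(a), red(a), flies(a), penguin(a).
[2] r10 [flies(a) AND has_feathers(a) -> bird(a)]. ⇒ new: bird(a).
[3] r5 [bird(a) AND swims(a) -> active(a)]; r7 [bird(a) AND locked(a) -> visible(a)]. ⇒ new: active(a), visible(a).
[4] r2 [active(a) AND red(a) -> mammal(a)]; r4 [metal(a) AND visible(a) -> green(a)]. ⇒ new: mammal(a), green(a).
Derived: visible(a) (round 3), green(a) (round 4), flies(a) (round 1). closed(a) never appears in any round.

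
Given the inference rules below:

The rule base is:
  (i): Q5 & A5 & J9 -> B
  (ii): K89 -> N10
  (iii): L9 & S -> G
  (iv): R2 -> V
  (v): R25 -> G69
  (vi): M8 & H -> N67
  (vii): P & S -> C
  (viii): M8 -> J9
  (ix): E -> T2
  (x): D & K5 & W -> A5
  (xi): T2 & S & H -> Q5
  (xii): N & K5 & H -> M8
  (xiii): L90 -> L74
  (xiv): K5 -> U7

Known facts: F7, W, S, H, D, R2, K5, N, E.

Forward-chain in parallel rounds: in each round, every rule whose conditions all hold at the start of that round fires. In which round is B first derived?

Round 1 fires (iv), (ix), (x), (xii), (xiv), giving V, T2, A5, M8, U7.
Round 2 fires (vi), (viii), (xi), giving N67, J9, Q5.
Round 3 fires (i), giving B.
B first appears in round 3.

3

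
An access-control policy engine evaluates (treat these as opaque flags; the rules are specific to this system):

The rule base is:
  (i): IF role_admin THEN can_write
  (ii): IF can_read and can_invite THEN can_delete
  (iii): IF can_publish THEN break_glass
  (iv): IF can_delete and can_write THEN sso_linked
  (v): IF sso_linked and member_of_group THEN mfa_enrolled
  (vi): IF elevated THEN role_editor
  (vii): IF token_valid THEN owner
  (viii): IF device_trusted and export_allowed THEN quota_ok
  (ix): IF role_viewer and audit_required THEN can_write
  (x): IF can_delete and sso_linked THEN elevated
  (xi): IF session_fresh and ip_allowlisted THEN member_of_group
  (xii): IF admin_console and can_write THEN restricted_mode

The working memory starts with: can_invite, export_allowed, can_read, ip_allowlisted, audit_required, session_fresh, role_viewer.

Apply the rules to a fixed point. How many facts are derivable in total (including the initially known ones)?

14

[1] (ii) [IF can_read and can_invite THEN can_delete]; (ix) [IF role_viewer and audit_required THEN can_write]; (xi) [IF session_fresh and ip_allowlisted THEN member_of_group]. ⇒ new: can_delete, can_write, member_of_group.
[2] (iv) [IF can_delete and can_write THEN sso_linked]. ⇒ new: sso_linked.
[3] (v) [IF sso_linked and member_of_group THEN mfa_enrolled]; (x) [IF can_delete and sso_linked THEN elevated]. ⇒ new: mfa_enrolled, elevated.
[4] (vi) [IF elevated THEN role_editor]. ⇒ new: role_editor.
Closure: {audit_required, can_delete, can_invite, can_read, can_write, elevated, export_allowed, ip_allowlisted, member_of_group, mfa_enrolled, role_editor, role_viewer, session_fresh, sso_linked} — 14 facts.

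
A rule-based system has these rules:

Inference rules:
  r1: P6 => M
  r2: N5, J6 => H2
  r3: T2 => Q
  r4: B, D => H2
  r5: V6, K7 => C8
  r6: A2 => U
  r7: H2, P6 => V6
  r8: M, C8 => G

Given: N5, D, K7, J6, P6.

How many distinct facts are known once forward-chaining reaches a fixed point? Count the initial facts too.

Round 1: r1 [P6 => M]; r2 [N5, J6 => H2]. Adds M, H2.
Round 2: r7 [H2, P6 => V6]. Adds V6.
Round 3: r5 [V6, K7 => C8]. Adds C8.
Round 4: r8 [M, C8 => G]. Adds G.
Closure: {C8, D, G, H2, J6, K7, M, N5, P6, V6} — 10 facts.

10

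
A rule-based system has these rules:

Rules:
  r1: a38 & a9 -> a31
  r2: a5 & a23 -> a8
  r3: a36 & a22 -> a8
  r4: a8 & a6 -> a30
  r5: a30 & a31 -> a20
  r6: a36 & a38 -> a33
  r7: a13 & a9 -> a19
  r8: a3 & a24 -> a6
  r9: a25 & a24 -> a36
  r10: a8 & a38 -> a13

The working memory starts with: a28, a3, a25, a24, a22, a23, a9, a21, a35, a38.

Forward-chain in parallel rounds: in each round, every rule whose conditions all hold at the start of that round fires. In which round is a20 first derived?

4

[1] r1 [a38 & a9 -> a31]; r8 [a3 & a24 -> a6]; r9 [a25 & a24 -> a36]. ⇒ new: a31, a6, a36.
[2] r3 [a36 & a22 -> a8]; r6 [a36 & a38 -> a33]. ⇒ new: a8, a33.
[3] r4 [a8 & a6 -> a30]; r10 [a8 & a38 -> a13]. ⇒ new: a30, a13.
[4] r5 [a30 & a31 -> a20]; r7 [a13 & a9 -> a19]. ⇒ new: a20, a19.
a20 first appears in round 4.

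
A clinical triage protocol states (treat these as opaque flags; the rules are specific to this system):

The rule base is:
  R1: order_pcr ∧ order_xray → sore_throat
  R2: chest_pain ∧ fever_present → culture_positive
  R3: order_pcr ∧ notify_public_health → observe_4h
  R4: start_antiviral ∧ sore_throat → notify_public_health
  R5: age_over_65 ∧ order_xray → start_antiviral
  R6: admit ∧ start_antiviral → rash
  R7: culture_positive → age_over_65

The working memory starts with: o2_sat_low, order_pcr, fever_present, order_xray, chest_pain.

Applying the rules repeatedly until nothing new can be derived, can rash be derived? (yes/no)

[1] R1 [order_pcr ∧ order_xray → sore_throat]; R2 [chest_pain ∧ fever_present → culture_positive]. ⇒ new: sore_throat, culture_positive.
[2] R7 [culture_positive → age_over_65]. ⇒ new: age_over_65.
[3] R5 [age_over_65 ∧ order_xray → start_antiviral]. ⇒ new: start_antiviral.
[4] R4 [start_antiviral ∧ sore_throat → notify_public_health]. ⇒ new: notify_public_health.
[5] R3 [order_pcr ∧ notify_public_health → observe_4h]. ⇒ new: observe_4h.
Fixed point reached. rash is concluded only by R6; R6 needs admit (never derived).

no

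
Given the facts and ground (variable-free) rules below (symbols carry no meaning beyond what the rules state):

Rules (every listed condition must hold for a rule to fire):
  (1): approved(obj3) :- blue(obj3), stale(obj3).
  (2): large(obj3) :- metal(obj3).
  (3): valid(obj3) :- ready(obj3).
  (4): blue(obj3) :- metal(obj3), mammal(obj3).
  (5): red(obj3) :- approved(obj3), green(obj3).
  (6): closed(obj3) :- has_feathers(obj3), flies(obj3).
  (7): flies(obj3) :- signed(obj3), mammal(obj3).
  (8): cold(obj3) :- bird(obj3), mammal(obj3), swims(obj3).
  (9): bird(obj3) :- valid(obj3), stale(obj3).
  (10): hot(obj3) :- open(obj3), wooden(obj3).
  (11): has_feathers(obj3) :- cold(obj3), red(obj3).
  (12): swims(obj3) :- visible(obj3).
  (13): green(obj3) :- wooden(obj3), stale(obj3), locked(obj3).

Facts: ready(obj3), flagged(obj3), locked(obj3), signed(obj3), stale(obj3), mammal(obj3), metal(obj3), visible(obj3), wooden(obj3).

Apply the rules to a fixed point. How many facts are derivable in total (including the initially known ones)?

Round 1 fires (2), (3), (4), (7), (12), (13), giving large(obj3), valid(obj3), blue(obj3), flies(obj3), swims(obj3), green(obj3).
Round 2 fires (1), (9), giving approved(obj3), bird(obj3).
Round 3 fires (5), (8), giving red(obj3), cold(obj3).
Round 4 fires (11), giving has_feathers(obj3).
Round 5 fires (6), giving closed(obj3).
Closure: {approved(obj3), bird(obj3), blue(obj3), closed(obj3), cold(obj3), flagged(obj3), flies(obj3), green(obj3), has_feathers(obj3), large(obj3), locked(obj3), mammal(obj3), metal(obj3), ready(obj3), red(obj3), signed(obj3), stale(obj3), swims(obj3), valid(obj3), visible(obj3), wooden(obj3)} — 21 facts.

21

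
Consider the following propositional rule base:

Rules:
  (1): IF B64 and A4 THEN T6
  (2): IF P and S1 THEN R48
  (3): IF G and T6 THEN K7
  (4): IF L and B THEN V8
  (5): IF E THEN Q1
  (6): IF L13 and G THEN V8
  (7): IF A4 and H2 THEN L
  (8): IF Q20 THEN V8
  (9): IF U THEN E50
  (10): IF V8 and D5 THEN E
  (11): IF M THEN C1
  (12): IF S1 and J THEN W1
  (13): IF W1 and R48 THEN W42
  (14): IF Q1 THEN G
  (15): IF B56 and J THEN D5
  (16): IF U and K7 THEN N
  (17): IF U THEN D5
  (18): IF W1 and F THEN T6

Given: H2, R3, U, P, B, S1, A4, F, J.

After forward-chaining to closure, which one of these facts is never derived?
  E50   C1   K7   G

Round 1: (2) [IF P and S1 THEN R48]; (7) [IF A4 and H2 THEN L]; (9) [IF U THEN E50]; (12) [IF S1 and J THEN W1]; (17) [IF U THEN D5]. Adds R48, L, E50, W1, D5.
Round 2: (4) [IF L and B THEN V8]; (13) [IF W1 and R48 THEN W42]; (18) [IF W1 and F THEN T6]. Adds V8, W42, T6.
Round 3: (10) [IF V8 and D5 THEN E]. Adds E.
Round 4: (5) [IF E THEN Q1]. Adds Q1.
Round 5: (14) [IF Q1 THEN G]. Adds G.
Round 6: (3) [IF G and T6 THEN K7]. Adds K7.
Round 7: (16) [IF U and K7 THEN N]. Adds N.
Derived: G (round 5), E50 (round 1), K7 (round 6). C1 never appears in any round.

C1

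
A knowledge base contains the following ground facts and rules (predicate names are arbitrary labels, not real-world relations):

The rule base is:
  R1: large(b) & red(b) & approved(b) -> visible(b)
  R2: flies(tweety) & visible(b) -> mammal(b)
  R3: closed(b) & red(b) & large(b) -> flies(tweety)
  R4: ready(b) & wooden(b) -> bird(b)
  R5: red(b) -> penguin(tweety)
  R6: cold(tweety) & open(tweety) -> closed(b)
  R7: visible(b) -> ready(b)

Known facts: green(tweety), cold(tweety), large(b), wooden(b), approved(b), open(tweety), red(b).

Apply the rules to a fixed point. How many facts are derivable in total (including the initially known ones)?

Round 1 fires R1, R5, R6, giving visible(b), penguin(tweety), closed(b).
Round 2 fires R3, R7, giving flies(tweety), ready(b).
Round 3 fires R2, R4, giving mammal(b), bird(b).
Closure: {approved(b), bird(b), closed(b), cold(tweety), flies(tweety), green(tweety), large(b), mammal(b), open(tweety), penguin(tweety), ready(b), red(b), visible(b), wooden(b)} — 14 facts.

14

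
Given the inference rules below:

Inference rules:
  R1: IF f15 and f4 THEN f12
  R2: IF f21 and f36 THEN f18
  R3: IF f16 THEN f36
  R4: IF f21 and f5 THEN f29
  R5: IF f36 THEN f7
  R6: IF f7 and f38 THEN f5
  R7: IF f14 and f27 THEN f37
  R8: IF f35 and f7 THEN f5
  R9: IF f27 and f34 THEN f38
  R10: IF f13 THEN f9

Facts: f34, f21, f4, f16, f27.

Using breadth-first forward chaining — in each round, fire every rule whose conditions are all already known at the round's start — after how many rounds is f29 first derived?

4

Round 1: R3 [IF f16 THEN f36]; R9 [IF f27 and f34 THEN f38]. New: f36, f38.
Round 2: R2 [IF f21 and f36 THEN f18]; R5 [IF f36 THEN f7]. New: f18, f7.
Round 3: R6 [IF f7 and f38 THEN f5]. New: f5.
Round 4: R4 [IF f21 and f5 THEN f29]. New: f29.
f29 first appears in round 4.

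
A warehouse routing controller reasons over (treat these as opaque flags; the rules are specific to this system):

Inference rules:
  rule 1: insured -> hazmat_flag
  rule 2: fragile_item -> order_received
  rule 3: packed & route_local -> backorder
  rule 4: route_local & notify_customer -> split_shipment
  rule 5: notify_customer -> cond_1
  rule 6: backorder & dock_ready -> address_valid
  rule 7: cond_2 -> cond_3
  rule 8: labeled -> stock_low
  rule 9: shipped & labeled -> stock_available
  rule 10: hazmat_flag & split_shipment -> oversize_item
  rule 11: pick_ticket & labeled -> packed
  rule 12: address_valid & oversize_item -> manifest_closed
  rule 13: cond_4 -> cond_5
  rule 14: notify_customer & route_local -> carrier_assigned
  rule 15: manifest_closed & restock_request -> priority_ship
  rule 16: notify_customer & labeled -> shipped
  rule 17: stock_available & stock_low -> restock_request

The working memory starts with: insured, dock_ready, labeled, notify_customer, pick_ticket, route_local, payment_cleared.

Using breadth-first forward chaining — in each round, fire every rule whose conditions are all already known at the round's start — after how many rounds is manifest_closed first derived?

4

Round 1: rule 1 [insured -> hazmat_flag]; rule 4 [route_local & notify_customer -> split_shipment]; rule 5 [notify_customer -> cond_1]; rule 8 [labeled -> stock_low]; rule 11 [pick_ticket & labeled -> packed]; rule 14 [notify_customer & route_local -> carrier_assigned]; rule 16 [notify_customer & labeled -> shipped]. Adds hazmat_flag, split_shipment, cond_1, stock_low, packed, carrier_assigned, shipped.
Round 2: rule 3 [packed & route_local -> backorder]; rule 9 [shipped & labeled -> stock_available]; rule 10 [hazmat_flag & split_shipment -> oversize_item]. Adds backorder, stock_available, oversize_item.
Round 3: rule 6 [backorder & dock_ready -> address_valid]; rule 17 [stock_available & stock_low -> restock_request]. Adds address_valid, restock_request.
Round 4: rule 12 [address_valid & oversize_item -> manifest_closed]. Adds manifest_closed.
manifest_closed first appears in round 4.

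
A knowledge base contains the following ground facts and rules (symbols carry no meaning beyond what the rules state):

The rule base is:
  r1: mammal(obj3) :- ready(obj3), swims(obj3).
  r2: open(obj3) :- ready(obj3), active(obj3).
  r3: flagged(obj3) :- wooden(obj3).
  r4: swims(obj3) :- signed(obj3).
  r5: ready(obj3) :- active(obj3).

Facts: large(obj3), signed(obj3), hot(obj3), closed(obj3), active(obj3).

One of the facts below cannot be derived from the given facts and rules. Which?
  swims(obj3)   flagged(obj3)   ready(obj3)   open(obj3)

flagged(obj3)

Round 1: r4 [swims(obj3) :- signed(obj3).]; r5 [ready(obj3) :- active(obj3).]. New: swims(obj3), ready(obj3).
Round 2: r1 [mammal(obj3) :- ready(obj3), swims(obj3).]; r2 [open(obj3) :- ready(obj3), active(obj3).]. New: mammal(obj3), open(obj3).
Derived: ready(obj3) (round 1), open(obj3) (round 2), swims(obj3) (round 1). flagged(obj3) never appears in any round.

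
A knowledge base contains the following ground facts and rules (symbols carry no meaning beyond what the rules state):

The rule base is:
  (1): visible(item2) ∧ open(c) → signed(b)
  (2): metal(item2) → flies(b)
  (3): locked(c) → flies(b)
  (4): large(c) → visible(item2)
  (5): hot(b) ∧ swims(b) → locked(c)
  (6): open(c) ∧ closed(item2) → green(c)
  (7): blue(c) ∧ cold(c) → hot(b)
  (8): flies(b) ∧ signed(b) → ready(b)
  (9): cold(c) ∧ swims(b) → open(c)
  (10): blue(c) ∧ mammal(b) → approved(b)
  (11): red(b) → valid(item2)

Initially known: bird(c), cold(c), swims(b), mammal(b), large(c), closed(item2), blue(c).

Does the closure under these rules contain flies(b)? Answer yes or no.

yes

[1] (4) [large(c) → visible(item2)]; (7) [blue(c) ∧ cold(c) → hot(b)]; (9) [cold(c) ∧ swims(b) → open(c)]; (10) [blue(c) ∧ mammal(b) → approved(b)]. ⇒ new: visible(item2), hot(b), open(c), approved(b).
[2] (1) [visible(item2) ∧ open(c) → signed(b)]; (5) [hot(b) ∧ swims(b) → locked(c)]; (6) [open(c) ∧ closed(item2) → green(c)]. ⇒ new: signed(b), locked(c), green(c).
[3] (3) [locked(c) → flies(b)]. ⇒ new: flies(b).
[4] (8) [flies(b) ∧ signed(b) → ready(b)]. ⇒ new: ready(b).
flies(b) appears in round 3, so it is derivable.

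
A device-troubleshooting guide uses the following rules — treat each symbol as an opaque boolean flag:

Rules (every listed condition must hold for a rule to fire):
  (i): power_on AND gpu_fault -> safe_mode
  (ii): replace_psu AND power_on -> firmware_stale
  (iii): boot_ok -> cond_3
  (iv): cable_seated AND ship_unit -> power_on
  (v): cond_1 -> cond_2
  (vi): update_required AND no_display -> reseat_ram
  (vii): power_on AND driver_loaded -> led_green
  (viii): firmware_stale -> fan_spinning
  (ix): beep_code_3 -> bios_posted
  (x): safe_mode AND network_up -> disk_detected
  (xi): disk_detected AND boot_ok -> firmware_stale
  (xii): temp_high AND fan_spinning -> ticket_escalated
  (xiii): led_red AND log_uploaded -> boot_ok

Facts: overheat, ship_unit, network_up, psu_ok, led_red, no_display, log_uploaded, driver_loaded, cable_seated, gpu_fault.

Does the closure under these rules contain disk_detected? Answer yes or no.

Round 1 — (iv), (xiii), derive power_on, boot_ok.
Round 2 — (i), (iii), (vii), derive safe_mode, cond_3, led_green.
Round 3 — (x), derive disk_detected.
Round 4 — (xi), derive firmware_stale.
Round 5 — (viii), derive fan_spinning.
disk_detected appears in round 3, so it is derivable.

yes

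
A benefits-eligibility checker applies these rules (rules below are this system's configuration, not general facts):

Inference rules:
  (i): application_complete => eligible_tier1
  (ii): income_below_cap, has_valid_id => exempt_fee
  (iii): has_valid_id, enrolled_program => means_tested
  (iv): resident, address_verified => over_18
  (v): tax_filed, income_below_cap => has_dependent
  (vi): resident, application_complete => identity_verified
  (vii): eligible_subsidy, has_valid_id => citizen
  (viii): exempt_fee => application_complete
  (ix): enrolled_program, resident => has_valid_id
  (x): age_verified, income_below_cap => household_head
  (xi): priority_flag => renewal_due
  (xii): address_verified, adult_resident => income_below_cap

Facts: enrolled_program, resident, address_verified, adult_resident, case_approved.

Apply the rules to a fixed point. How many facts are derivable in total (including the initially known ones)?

13

Round 1 — (iv), (ix), (xii), derive over_18, has_valid_id, income_below_cap.
Round 2 — (ii), (iii), derive exempt_fee, means_tested.
Round 3 — (viii), derive application_complete.
Round 4 — (i), (vi), derive eligible_tier1, identity_verified.
Closure: {address_verified, adult_resident, application_complete, case_approved, eligible_tier1, enrolled_program, exempt_fee, has_valid_id, identity_verified, income_below_cap, means_tested, over_18, resident} — 13 facts.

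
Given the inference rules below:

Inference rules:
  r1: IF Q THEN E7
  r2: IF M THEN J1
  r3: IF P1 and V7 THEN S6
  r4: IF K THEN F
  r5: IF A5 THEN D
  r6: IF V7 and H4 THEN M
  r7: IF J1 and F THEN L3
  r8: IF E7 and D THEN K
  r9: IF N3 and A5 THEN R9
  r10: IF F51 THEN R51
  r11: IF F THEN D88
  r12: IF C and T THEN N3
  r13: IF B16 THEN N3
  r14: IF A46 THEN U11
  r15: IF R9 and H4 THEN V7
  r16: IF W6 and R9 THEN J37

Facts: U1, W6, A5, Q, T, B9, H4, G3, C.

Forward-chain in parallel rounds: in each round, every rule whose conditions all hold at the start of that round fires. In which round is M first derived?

4

[1] r1 [IF Q THEN E7]; r5 [IF A5 THEN D]; r12 [IF C and T THEN N3]. ⇒ new: E7, D, N3.
[2] r8 [IF E7 and D THEN K]; r9 [IF N3 and A5 THEN R9]. ⇒ new: K, R9.
[3] r4 [IF K THEN F]; r15 [IF R9 and H4 THEN V7]; r16 [IF W6 and R9 THEN J37]. ⇒ new: F, V7, J37.
[4] r6 [IF V7 and H4 THEN M]; r11 [IF F THEN D88]. ⇒ new: M, D88.
M first appears in round 4.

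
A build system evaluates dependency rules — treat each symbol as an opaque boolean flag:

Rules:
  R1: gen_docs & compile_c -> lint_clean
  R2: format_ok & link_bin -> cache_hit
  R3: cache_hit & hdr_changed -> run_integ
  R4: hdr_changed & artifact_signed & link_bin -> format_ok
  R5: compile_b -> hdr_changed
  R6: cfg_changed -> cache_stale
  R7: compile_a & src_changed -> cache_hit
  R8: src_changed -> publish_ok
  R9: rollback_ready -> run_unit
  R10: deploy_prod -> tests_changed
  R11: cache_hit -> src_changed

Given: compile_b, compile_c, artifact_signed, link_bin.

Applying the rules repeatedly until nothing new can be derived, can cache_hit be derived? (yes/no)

Round 1 — R5, derive hdr_changed.
Round 2 — R4, derive format_ok.
Round 3 — R2, derive cache_hit.
Round 4 — R3, R11, derive run_integ, src_changed.
Round 5 — R8, derive publish_ok.
cache_hit appears in round 3, so it is derivable.

yes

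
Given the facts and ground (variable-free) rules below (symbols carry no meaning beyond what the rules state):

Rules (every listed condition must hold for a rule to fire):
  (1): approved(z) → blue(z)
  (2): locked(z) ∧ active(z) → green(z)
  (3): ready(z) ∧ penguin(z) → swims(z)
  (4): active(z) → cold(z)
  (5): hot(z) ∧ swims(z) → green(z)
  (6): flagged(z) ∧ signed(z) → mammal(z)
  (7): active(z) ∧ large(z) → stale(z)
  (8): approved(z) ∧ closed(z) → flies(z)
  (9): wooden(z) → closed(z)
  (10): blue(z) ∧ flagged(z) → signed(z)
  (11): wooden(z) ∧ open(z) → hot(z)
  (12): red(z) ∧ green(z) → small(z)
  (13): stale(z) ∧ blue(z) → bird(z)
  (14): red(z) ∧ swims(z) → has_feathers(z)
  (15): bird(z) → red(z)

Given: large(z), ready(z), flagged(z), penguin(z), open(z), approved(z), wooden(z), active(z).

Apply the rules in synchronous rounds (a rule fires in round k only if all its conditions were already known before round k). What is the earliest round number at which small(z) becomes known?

[1] (1) [approved(z) → blue(z)]; (3) [ready(z) ∧ penguin(z) → swims(z)]; (4) [active(z) → cold(z)]; (7) [active(z) ∧ large(z) → stale(z)]; (9) [wooden(z) → closed(z)]; (11) [wooden(z) ∧ open(z) → hot(z)]. ⇒ new: blue(z), swims(z), cold(z), stale(z), closed(z), hot(z).
[2] (5) [hot(z) ∧ swims(z) → green(z)]; (8) [approved(z) ∧ closed(z) → flies(z)]; (10) [blue(z) ∧ flagged(z) → signed(z)]; (13) [stale(z) ∧ blue(z) → bird(z)]. ⇒ new: green(z), flies(z), signed(z), bird(z).
[3] (6) [flagged(z) ∧ signed(z) → mammal(z)]; (15) [bird(z) → red(z)]. ⇒ new: mammal(z), red(z).
[4] (12) [red(z) ∧ green(z) → small(z)]; (14) [red(z) ∧ swims(z) → has_feathers(z)]. ⇒ new: small(z), has_feathers(z).
small(z) first appears in round 4.

4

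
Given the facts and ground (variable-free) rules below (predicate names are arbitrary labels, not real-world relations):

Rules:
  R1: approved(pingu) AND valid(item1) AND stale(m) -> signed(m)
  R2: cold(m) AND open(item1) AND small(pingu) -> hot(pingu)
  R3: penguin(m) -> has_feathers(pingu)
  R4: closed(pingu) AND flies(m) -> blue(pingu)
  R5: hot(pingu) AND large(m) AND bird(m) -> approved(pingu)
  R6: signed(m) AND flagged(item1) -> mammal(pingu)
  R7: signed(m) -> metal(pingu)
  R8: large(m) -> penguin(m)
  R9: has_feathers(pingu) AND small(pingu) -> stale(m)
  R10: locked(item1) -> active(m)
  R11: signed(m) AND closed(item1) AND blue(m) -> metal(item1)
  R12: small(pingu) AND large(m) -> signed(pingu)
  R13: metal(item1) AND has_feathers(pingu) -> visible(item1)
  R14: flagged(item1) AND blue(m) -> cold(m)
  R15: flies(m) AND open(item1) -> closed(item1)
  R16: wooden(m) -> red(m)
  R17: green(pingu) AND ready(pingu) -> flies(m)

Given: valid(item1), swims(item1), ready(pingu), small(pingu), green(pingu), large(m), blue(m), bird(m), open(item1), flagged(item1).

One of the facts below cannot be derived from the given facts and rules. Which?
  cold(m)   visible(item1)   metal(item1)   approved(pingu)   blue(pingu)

Round 1: R8 [large(m) -> penguin(m)]; R12 [small(pingu) AND large(m) -> signed(pingu)]; R14 [flagged(item1) AND blue(m) -> cold(m)]; R17 [green(pingu) AND ready(pingu) -> flies(m)]. New: penguin(m), signed(pingu), cold(m), flies(m).
Round 2: R2 [cold(m) AND open(item1) AND small(pingu) -> hot(pingu)]; R3 [penguin(m) -> has_feathers(pingu)]; R15 [flies(m) AND open(item1) -> closed(item1)]. New: hot(pingu), has_feathers(pingu), closed(item1).
Round 3: R5 [hot(pingu) AND large(m) AND bird(m) -> approved(pingu)]; R9 [has_feathers(pingu) AND small(pingu) -> stale(m)]. New: approved(pingu), stale(m).
Round 4: R1 [approved(pingu) AND valid(item1) AND stale(m) -> signed(m)]. New: signed(m).
Round 5: R6 [signed(m) AND flagged(item1) -> mammal(pingu)]; R7 [signed(m) -> metal(pingu)]; R11 [signed(m) AND closed(item1) AND blue(m) -> metal(item1)]. New: mammal(pingu), metal(pingu), metal(item1).
Round 6: R13 [metal(item1) AND has_feathers(pingu) -> visible(item1)]. New: visible(item1).
Derived: visible(item1) (round 6), approved(pingu) (round 3), cold(m) (round 1), metal(item1) (round 5). blue(pingu) never appears in any round.

blue(pingu)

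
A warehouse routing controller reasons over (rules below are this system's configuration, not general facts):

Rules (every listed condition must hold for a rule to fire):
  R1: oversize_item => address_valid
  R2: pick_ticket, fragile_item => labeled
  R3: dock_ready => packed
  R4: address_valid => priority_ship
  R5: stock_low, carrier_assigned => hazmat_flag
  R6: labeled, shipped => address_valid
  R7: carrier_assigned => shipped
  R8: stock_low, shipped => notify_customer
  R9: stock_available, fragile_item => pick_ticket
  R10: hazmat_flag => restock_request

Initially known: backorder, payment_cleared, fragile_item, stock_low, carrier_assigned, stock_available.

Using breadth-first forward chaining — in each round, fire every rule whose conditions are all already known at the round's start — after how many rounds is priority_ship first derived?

4

Round 1 fires R5, R7, R9, giving hazmat_flag, shipped, pick_ticket.
Round 2 fires R2, R8, R10, giving labeled, notify_customer, restock_request.
Round 3 fires R6, giving address_valid.
Round 4 fires R4, giving priority_ship.
priority_ship first appears in round 4.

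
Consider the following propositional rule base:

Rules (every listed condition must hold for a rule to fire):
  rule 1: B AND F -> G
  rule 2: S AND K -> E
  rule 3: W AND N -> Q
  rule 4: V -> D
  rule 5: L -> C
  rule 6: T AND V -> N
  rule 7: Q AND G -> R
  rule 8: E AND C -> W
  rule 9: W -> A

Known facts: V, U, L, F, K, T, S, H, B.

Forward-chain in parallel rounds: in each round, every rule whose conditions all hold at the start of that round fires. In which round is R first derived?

4

[1] rule 1 [B AND F -> G]; rule 2 [S AND K -> E]; rule 4 [V -> D]; rule 5 [L -> C]; rule 6 [T AND V -> N]. ⇒ new: G, E, D, C, N.
[2] rule 8 [E AND C -> W]. ⇒ new: W.
[3] rule 3 [W AND N -> Q]; rule 9 [W -> A]. ⇒ new: Q, A.
[4] rule 7 [Q AND G -> R]. ⇒ new: R.
R first appears in round 4.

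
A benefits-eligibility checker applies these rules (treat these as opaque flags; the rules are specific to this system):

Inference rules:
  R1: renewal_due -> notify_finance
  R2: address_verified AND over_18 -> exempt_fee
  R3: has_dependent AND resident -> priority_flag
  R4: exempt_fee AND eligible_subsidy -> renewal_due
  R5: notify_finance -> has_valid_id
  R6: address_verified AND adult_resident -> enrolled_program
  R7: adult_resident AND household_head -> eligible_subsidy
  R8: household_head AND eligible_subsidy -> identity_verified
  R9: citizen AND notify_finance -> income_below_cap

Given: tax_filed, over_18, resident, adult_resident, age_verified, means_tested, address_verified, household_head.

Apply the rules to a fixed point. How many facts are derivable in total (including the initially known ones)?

15

Round 1 — R2, R6, R7, derive exempt_fee, enrolled_program, eligible_subsidy.
Round 2 — R4, R8, derive renewal_due, identity_verified.
Round 3 — R1, derive notify_finance.
Round 4 — R5, derive has_valid_id.
Closure: {address_verified, adult_resident, age_verified, eligible_subsidy, enrolled_program, exempt_fee, has_valid_id, household_head, identity_verified, means_tested, notify_finance, over_18, renewal_due, resident, tax_filed} — 15 facts.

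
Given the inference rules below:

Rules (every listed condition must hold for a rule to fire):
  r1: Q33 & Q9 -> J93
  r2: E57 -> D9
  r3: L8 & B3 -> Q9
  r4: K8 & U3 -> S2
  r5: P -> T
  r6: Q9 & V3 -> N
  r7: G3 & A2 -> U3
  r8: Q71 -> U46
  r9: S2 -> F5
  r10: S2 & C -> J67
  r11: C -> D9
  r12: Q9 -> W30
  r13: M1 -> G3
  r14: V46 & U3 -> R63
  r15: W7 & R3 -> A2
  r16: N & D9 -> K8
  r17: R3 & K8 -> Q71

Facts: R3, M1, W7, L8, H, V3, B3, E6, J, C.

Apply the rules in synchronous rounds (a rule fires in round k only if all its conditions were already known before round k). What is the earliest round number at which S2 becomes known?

4

Round 1: r3 [L8 & B3 -> Q9]; r11 [C -> D9]; r13 [M1 -> G3]; r15 [W7 & R3 -> A2]. Adds Q9, D9, G3, A2.
Round 2: r6 [Q9 & V3 -> N]; r7 [G3 & A2 -> U3]; r12 [Q9 -> W30]. Adds N, U3, W30.
Round 3: r16 [N & D9 -> K8]. Adds K8.
Round 4: r4 [K8 & U3 -> S2]; r17 [R3 & K8 -> Q71]. Adds S2, Q71.
S2 first appears in round 4.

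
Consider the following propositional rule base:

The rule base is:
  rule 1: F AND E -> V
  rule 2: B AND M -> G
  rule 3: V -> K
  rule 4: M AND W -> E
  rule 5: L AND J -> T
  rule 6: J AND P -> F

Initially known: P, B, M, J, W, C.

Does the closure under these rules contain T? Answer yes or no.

Round 1: rule 2 [B AND M -> G]; rule 4 [M AND W -> E]; rule 6 [J AND P -> F]. Adds G, E, F.
Round 2: rule 1 [F AND E -> V]. Adds V.
Round 3: rule 3 [V -> K]. Adds K.
Fixed point reached. T is concluded only by rule 5; rule 5 needs L (never derived).

no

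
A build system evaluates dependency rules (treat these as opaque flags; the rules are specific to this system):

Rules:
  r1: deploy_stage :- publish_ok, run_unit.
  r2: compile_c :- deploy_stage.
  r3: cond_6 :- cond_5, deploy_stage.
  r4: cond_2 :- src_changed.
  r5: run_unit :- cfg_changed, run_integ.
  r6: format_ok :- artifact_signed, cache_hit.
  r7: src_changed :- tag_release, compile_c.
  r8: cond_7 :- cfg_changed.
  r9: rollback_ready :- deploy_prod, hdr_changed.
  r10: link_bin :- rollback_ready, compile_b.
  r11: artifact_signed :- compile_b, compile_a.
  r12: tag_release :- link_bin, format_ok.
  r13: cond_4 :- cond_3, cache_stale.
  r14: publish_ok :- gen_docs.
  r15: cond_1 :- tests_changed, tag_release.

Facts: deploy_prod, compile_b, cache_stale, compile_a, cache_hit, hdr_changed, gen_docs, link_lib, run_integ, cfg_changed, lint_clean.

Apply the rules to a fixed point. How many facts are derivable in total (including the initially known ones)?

23

Round 1 — r5, r8, r9, r11, r14, derive run_unit, cond_7, rollback_ready, artifact_signed, publish_ok.
Round 2 — r1, r6, r10, derive deploy_stage, format_ok, link_bin.
Round 3 — r2, r12, derive compile_c, tag_release.
Round 4 — r7, derive src_changed.
Round 5 — r4, derive cond_2.
Closure: {artifact_signed, cache_hit, cache_stale, cfg_changed, compile_a, compile_b, compile_c, cond_2, cond_7, deploy_prod, deploy_stage, format_ok, gen_docs, hdr_changed, link_bin, link_lib, lint_clean, publish_ok, rollback_ready, run_integ, run_unit, src_changed, tag_release} — 23 facts.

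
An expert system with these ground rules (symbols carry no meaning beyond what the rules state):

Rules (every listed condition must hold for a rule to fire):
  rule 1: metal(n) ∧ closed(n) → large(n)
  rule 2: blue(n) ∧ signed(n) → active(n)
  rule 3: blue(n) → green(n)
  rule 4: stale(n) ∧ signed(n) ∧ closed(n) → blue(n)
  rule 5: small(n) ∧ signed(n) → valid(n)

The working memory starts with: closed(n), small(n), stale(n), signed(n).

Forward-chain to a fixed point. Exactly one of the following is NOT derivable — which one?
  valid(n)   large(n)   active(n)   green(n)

Round 1 — rule 4, rule 5, derive blue(n), valid(n).
Round 2 — rule 2, rule 3, derive active(n), green(n).
Derived: valid(n) (round 1), active(n) (round 2), green(n) (round 2). large(n) never appears in any round.

large(n)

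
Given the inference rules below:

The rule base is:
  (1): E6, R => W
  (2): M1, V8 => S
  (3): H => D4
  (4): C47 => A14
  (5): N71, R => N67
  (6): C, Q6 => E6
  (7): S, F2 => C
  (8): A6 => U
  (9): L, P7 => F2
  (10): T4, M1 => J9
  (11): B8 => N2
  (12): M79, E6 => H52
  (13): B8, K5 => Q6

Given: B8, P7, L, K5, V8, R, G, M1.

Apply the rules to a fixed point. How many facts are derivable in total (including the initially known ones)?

15

Round 1 fires (2), (9), (11), (13), giving S, F2, N2, Q6.
Round 2 fires (7), giving C.
Round 3 fires (6), giving E6.
Round 4 fires (1), giving W.
Closure: {B8, C, E6, F2, G, K5, L, M1, N2, P7, Q6, R, S, V8, W} — 15 facts.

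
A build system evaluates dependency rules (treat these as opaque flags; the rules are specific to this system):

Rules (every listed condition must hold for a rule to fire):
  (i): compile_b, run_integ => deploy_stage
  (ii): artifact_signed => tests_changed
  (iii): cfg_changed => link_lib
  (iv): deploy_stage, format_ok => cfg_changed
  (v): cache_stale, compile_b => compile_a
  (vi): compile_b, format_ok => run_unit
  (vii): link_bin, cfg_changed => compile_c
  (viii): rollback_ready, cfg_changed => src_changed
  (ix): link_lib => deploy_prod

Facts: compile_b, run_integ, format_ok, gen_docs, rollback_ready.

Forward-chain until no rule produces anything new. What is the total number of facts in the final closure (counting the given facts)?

Round 1 fires (i), (vi), giving deploy_stage, run_unit.
Round 2 fires (iv), giving cfg_changed.
Round 3 fires (iii), (viii), giving link_lib, src_changed.
Round 4 fires (ix), giving deploy_prod.
Closure: {cfg_changed, compile_b, deploy_prod, deploy_stage, format_ok, gen_docs, link_lib, rollback_ready, run_integ, run_unit, src_changed} — 11 facts.

11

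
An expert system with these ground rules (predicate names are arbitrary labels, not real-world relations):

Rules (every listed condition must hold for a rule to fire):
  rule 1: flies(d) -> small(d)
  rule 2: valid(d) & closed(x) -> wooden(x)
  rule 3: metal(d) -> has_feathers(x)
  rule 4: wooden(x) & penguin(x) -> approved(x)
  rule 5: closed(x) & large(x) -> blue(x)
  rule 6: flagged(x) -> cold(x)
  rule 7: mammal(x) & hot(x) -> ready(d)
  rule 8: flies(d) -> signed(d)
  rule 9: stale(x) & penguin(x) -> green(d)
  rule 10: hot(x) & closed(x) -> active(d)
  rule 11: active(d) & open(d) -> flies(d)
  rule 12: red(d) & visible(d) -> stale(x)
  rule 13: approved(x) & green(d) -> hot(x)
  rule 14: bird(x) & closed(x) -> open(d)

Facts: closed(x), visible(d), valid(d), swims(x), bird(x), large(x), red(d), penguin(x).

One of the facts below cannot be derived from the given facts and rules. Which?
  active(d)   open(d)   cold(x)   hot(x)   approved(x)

cold(x)

Round 1: rule 2 [valid(d) & closed(x) -> wooden(x)]; rule 5 [closed(x) & large(x) -> blue(x)]; rule 12 [red(d) & visible(d) -> stale(x)]; rule 14 [bird(x) & closed(x) -> open(d)]. New: wooden(x), blue(x), stale(x), open(d).
Round 2: rule 4 [wooden(x) & penguin(x) -> approved(x)]; rule 9 [stale(x) & penguin(x) -> green(d)]. New: approved(x), green(d).
Round 3: rule 13 [approved(x) & green(d) -> hot(x)]. New: hot(x).
Round 4: rule 10 [hot(x) & closed(x) -> active(d)]. New: active(d).
Round 5: rule 11 [active(d) & open(d) -> flies(d)]. New: flies(d).
Round 6: rule 1 [flies(d) -> small(d)]; rule 8 [flies(d) -> signed(d)]. New: small(d), signed(d).
Derived: approved(x) (round 2), open(d) (round 1), active(d) (round 4), hot(x) (round 3). cold(x) never appears in any round.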